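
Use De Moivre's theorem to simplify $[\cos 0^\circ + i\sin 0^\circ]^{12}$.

By De Moivre: z^n = r^n(cos(nθ) + i sin(nθ))
= 1^12(cos(12*0°) + i sin(12*0°))
= 1(cos 0° + i sin 0°)
= 1


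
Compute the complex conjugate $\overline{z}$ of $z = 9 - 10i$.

If z = a + bi, then conjugate(z) = a - bi
conjugate(9 - 10i) = 9 + 10i


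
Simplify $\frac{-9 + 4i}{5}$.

Divisor is real, so divide each part by 5:
= -9/5 + (4/5)i


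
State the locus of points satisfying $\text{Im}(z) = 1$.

Im(z) = y where z = x + yi; the equation y = 1 is satisfied by all points with that y-coordinate
Locus: Horizontal line y = 1


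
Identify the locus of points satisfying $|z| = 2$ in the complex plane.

|z| = 2 means sqrt(x^2 + y^2) = 2
This is a circle of radius 2 centered at the origin


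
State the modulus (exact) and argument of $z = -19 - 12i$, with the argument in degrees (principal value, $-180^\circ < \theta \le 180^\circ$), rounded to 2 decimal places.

|z| = sqrt((-19)^2 + (-12)^2) = sqrt(505)
arg(z) = arctan(b/a) = arctan(-12/-19) (quadrant-adjusted) = -147.72°


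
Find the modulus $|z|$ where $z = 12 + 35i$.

|z| = sqrt(a^2 + b^2) = sqrt(12^2 + 35^2) = sqrt(1369) = 37


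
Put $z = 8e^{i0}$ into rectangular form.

a = r cos θ = 8 * 1 = 8
b = r sin θ = 8 * 0 = 0
z = 8


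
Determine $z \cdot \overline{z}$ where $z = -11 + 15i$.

z * conjugate(z) = |z|^2 = a^2 + b^2
= (-11)^2 + 15^2 = 346


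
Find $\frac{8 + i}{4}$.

Divisor is real, so divide each part by 4:
= 2 + (1/4)i


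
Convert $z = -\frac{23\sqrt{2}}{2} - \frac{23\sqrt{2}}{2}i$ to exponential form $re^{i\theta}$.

r = |z| = sqrt((-23*sqrt(2)/2)^2 + (-23*sqrt(2)/2)^2) = sqrt(529/2 + 529/2) = sqrt(529) = 23
θ = arctan(b/a) = arctan(-16.2635/-16.2635) (quadrant-adjusted) = -135° = -3π/4
z = 23e^(-i*3π/4)


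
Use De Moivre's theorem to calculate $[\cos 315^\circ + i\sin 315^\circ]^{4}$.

By De Moivre: z^n = r^n(cos(nθ) + i sin(nθ))
= 1^4(cos(4*315°) + i sin(4*315°))
= 1(cos 180° + i sin 180°)
= -1


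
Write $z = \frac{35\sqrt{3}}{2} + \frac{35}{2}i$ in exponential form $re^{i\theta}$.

r = |z| = sqrt((35*sqrt(3)/2)^2 + (35/2)^2) = sqrt(3675/4 + 1225/4) = sqrt(1225) = 35
θ = arctan(b/a) = arctan(17.5/30.3109) (quadrant-adjusted) = 30° = π/6
z = 35e^(i*π/6)


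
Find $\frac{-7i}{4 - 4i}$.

Multiply numerator and denominator by conjugate (4 + 4i):
= (-7i)(4 + 4i) / (4^2 + (-4)^2)
= (28 - 28i) / 32
Divide through by 4: (7 - 7i) / 8
= 7/8 - (7/8)i


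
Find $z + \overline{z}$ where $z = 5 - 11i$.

z + conjugate(z) = (a + bi) + (a - bi) = 2a
= 2 * 5 = 10


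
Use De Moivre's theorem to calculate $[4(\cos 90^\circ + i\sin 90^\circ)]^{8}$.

By De Moivre: z^n = r^n(cos(nθ) + i sin(nθ))
= 4^8(cos(8*90°) + i sin(8*90°))
= 65536(cos 0° + i sin 0°)
= 65536


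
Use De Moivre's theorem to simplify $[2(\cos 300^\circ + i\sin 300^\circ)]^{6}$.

By De Moivre: z^n = r^n(cos(nθ) + i sin(nθ))
= 2^6(cos(6*300°) + i sin(6*300°))
= 64(cos 0° + i sin 0°)
= 64


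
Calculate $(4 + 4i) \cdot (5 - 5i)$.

(a1*a2 - b1*b2) + (a1*b2 + b1*a2)i
= (20 - (-20)) + (-20 + 20)i
= 40


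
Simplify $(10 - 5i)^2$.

(a + bi)^2 = a^2 - b^2 + 2abi
= 10^2 - (-5)^2 + 2*10*(-5)i
= 75 - 100i


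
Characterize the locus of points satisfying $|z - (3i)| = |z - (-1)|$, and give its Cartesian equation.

|z - z1| = |z - z2| means z is equidistant from z1 and z2,
i.e. the perpendicular bisector of the segment from (0, 3) to (-1, 0) (midpoint (-1/2, 3/2)).
With z = x + yi, square both sides:
(x - 0)^2 + (y - 3)^2 = (x - (-1))^2 + (y - 0)^2
The x^2 and y^2 terms cancel: -2x + (-6)y = 1 - 9 = -8
Simplify: x + 3y = 4
Locus: Perpendicular bisector of the segment from (0, 3) to (-1, 0): the line x + 3y = 4


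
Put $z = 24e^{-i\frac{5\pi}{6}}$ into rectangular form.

a = r cos θ = 24 * -sqrt(3)/2 = -12*sqrt(3)
b = r sin θ = 24 * -1/2 = -12
z = -12*sqrt(3) - 12i


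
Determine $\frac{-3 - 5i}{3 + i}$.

Multiply numerator and denominator by conjugate (3 - i):
= (-3 - 5i)(3 - i) / (3^2 + 1^2)
= (-14 - 12i) / 10
Divide through by 2: (-7 - 6i) / 5
= -7/5 - (6/5)i


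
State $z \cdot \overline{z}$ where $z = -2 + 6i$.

z * conjugate(z) = |z|^2 = a^2 + b^2
= (-2)^2 + 6^2 = 40


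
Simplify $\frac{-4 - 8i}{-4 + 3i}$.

Multiply numerator and denominator by conjugate (-4 - 3i):
= (-4 - 8i)(-4 - 3i) / ((-4)^2 + 3^2)
= (-8 + 44i) / 25
= -8/25 + (44/25)i


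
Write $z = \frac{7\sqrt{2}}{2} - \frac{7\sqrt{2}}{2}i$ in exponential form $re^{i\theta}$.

r = |z| = sqrt((7*sqrt(2)/2)^2 + (-7*sqrt(2)/2)^2) = sqrt(49/2 + 49/2) = sqrt(49) = 7
θ = arctan(b/a) = arctan(-4.9497/4.9497) (quadrant-adjusted) = -45° = -π/4
z = 7e^(-i*π/4)


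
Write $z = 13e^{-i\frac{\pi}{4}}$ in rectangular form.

a = r cos θ = 13 * sqrt(2)/2 = 13*sqrt(2)/2
b = r sin θ = 13 * -sqrt(2)/2 = -13*sqrt(2)/2
z = 13*sqrt(2)/2 - (13*sqrt(2)/2)i


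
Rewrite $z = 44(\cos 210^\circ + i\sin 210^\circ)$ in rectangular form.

a = r cos θ = 44 * -sqrt(3)/2 = -22*sqrt(3)
b = r sin θ = 44 * -1/2 = -22
z = -22*sqrt(3) - 22i


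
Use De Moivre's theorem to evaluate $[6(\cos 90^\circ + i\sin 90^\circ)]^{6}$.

By De Moivre: z^n = r^n(cos(nθ) + i sin(nθ))
= 6^6(cos(6*90°) + i sin(6*90°))
= 46656(cos 180° + i sin 180°)
= -46656


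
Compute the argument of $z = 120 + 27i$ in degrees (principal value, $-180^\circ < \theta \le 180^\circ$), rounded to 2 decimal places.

θ = arctan(b/a) = arctan(27/120) (quadrant-adjusted) = 12.68°


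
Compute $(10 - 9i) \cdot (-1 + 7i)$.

(a1*a2 - b1*b2) + (a1*b2 + b1*a2)i
= (-10 - (-63)) + (70 + 9)i
= 53 + 79i


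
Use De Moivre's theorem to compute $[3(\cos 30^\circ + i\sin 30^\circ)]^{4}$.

By De Moivre: z^n = r^n(cos(nθ) + i sin(nθ))
= 3^4(cos(4*30°) + i sin(4*30°))
= 81(cos 120° + i sin 120°)
= -81/2 + (81*sqrt(3)/2)i


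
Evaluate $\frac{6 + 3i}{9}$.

Divisor is real, so divide each part by 9:
= 2/3 + (1/3)i


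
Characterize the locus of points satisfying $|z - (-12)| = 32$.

|z - z0| = r describes a circle centered at z0 with radius r
Here z0 = -12 and r = 32
Locus: Circle centered at (-12, 0) with radius 32


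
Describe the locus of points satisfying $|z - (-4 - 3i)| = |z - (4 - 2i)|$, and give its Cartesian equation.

|z - z1| = |z - z2| means z is equidistant from z1 and z2,
i.e. the perpendicular bisector of the segment from (-4, -3) to (4, -2) (midpoint (0, -5/2)).
With z = x + yi, square both sides:
(x - (-4))^2 + (y - (-3))^2 = (x - 4)^2 + (y - (-2))^2
The x^2 and y^2 terms cancel: 16x + 2y = 20 - 25 = -5
Simplify: 16x + 2y = -5
Locus: Perpendicular bisector of the segment from (-4, -3) to (4, -2): the line 16x + 2y = -5


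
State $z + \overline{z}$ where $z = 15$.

z + conjugate(z) = (a + bi) + (a - bi) = 2a
= 2 * 15 = 30


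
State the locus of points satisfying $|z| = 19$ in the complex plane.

|z| = 19 means sqrt(x^2 + y^2) = 19
This is a circle of radius 19 centered at the origin


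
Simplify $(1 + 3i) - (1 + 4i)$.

(1 - 1) + (3 - 4)i = -i


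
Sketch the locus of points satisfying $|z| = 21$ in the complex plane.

|z| = 21 means sqrt(x^2 + y^2) = 21
This is a circle of radius 21 centered at the origin


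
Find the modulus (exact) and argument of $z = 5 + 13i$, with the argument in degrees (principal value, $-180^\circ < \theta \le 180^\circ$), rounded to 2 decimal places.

|z| = sqrt(5^2 + 13^2) = sqrt(194)
arg(z) = arctan(b/a) = arctan(13/5) (quadrant-adjusted) = 68.96°


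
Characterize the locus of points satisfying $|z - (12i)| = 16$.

|z - z0| = r describes a circle centered at z0 with radius r
Here z0 = 12i and r = 16
Locus: Circle centered at (0, 12) with radius 16


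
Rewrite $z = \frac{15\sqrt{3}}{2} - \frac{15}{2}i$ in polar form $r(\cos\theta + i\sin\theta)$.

r = |z| = sqrt(a^2 + b^2) = sqrt((15*sqrt(3)/2)^2 + (-15/2)^2) = sqrt(675/4 + 225/4) = sqrt(225) = 15
θ = arctan(b/a) = arctan(-7.5/12.9904) (quadrant-adjusted) = 330°
z = 15(cos 330° + i sin 330°)


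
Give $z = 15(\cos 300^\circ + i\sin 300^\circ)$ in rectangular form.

a = r cos θ = 15 * 1/2 = 15/2
b = r sin θ = 15 * -sqrt(3)/2 = -15*sqrt(3)/2
z = 15/2 - (15*sqrt(3)/2)i


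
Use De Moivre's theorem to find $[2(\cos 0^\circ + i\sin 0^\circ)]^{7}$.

By De Moivre: z^n = r^n(cos(nθ) + i sin(nθ))
= 2^7(cos(7*0°) + i sin(7*0°))
= 128(cos 0° + i sin 0°)
= 128


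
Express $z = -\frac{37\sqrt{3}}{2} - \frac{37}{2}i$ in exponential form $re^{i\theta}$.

r = |z| = sqrt((-37*sqrt(3)/2)^2 + (-37/2)^2) = sqrt(4107/4 + 1369/4) = sqrt(1369) = 37
θ = arctan(b/a) = arctan(-18.5/-32.0429) (quadrant-adjusted) = 210° = 7π/6
z = 37e^(i*7π/6)


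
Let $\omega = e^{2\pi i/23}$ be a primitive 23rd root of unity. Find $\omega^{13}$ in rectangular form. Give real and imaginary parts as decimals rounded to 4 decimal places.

ω^13 = e^(2πi·13/23) = e^(i·26π/23)
= cos(26π/23) + i sin(26π/23)
= -0.9172 - 0.3984i


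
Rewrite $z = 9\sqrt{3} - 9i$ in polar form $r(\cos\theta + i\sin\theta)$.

r = |z| = sqrt(a^2 + b^2) = sqrt((9*sqrt(3))^2 + (-9)^2) = sqrt(243 + 81) = sqrt(324) = 18
θ = arctan(b/a) = arctan(-9/15.5885) (quadrant-adjusted) = 330°
z = 18(cos 330° + i sin 330°)


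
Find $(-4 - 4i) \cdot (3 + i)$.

(a1*a2 - b1*b2) + (a1*b2 + b1*a2)i
= (-12 - (-4)) + (-4 + (-12))i
= -8 - 16i


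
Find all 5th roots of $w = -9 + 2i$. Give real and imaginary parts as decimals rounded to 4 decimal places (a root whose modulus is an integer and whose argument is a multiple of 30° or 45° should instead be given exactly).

|w| = sqrt(85) ≈ 9.219544, arg(w) ≈ 167.471192°
Root modulus = sqrt(85)^(1/5) ≈ 1.559344
Root arguments: θ_k = (arg(w) + 360°k)/5 for k = 0, 1, ..., 4
Compute each root as (root modulus)(cos θ_k + i sin θ_k) using full-precision intermediates, then round to 4 decimal places.
Roots: 1.3004 + 0.8605i, -0.4166 + 1.5027i, -1.5579 + 0.0682i, -0.5462 - 1.4605i, 1.2203 - 0.9708i


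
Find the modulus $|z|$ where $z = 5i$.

|z| = sqrt(a^2 + b^2) = sqrt(0^2 + 5^2) = sqrt(25) = 5


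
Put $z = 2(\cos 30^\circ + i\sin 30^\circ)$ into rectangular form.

a = r cos θ = 2 * sqrt(3)/2 = sqrt(3)
b = r sin θ = 2 * 1/2 = 1
z = sqrt(3) + i


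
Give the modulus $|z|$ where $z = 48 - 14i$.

|z| = sqrt(a^2 + b^2) = sqrt(48^2 + (-14)^2) = sqrt(2500) = 50


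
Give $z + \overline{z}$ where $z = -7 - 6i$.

z + conjugate(z) = (a + bi) + (a - bi) = 2a
= 2 * (-7) = -14


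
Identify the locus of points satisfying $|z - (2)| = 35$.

|z - z0| = r describes a circle centered at z0 with radius r
Here z0 = 2 and r = 35
Locus: Circle centered at (2, 0) with radius 35


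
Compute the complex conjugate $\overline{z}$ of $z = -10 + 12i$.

If z = a + bi, then conjugate(z) = a - bi
conjugate(-10 + 12i) = -10 - 12i


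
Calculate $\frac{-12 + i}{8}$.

Divisor is real, so divide each part by 8:
= -3/2 + (1/8)i


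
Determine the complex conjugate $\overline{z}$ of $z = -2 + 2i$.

If z = a + bi, then conjugate(z) = a - bi
conjugate(-2 + 2i) = -2 - 2i


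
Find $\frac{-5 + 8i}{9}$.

Divisor is real, so divide each part by 9:
= -5/9 + (8/9)i


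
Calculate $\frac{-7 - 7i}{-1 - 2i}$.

Multiply numerator and denominator by conjugate (-1 + 2i):
= (-7 - 7i)(-1 + 2i) / ((-1)^2 + (-2)^2)
= (21 - 7i) / 5
= 21/5 - (7/5)i


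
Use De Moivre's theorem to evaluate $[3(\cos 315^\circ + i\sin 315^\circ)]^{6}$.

By De Moivre: z^n = r^n(cos(nθ) + i sin(nθ))
= 3^6(cos(6*315°) + i sin(6*315°))
= 729(cos 90° + i sin 90°)
= 729i


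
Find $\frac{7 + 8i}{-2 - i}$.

Multiply numerator and denominator by conjugate (-2 + i):
= (7 + 8i)(-2 + i) / ((-2)^2 + (-1)^2)
= (-22 - 9i) / 5
= -22/5 - (9/5)i


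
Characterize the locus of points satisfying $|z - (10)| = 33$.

|z - z0| = r describes a circle centered at z0 with radius r
Here z0 = 10 and r = 33
Locus: Circle centered at (10, 0) with radius 33


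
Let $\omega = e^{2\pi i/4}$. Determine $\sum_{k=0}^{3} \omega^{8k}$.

Since 4 divides 8, ω^8 = (ω^4)^2 = 1^2 = 1, so every term is 1.
Sum = 4 · 1 = 4


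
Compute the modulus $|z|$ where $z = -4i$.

|z| = sqrt(a^2 + b^2) = sqrt(0^2 + (-4)^2) = sqrt(16) = 4


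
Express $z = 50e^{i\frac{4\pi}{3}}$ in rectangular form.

a = r cos θ = 50 * -1/2 = -25
b = r sin θ = 50 * -sqrt(3)/2 = -25*sqrt(3)
z = -25 - 25*sqrt(3)i


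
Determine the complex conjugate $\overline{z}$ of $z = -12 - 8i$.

If z = a + bi, then conjugate(z) = a - bi
conjugate(-12 - 8i) = -12 + 8i


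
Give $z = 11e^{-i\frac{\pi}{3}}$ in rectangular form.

a = r cos θ = 11 * 1/2 = 11/2
b = r sin θ = 11 * -sqrt(3)/2 = -11*sqrt(3)/2
z = 11/2 - (11*sqrt(3)/2)i


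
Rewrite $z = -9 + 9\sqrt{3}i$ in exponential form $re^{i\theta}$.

r = |z| = sqrt((-9)^2 + (9*sqrt(3))^2) = sqrt(81 + 243) = sqrt(324) = 18
θ = arctan(b/a) = arctan(15.5885/-9) (quadrant-adjusted) = 120° = 2π/3
z = 18e^(i*2π/3)


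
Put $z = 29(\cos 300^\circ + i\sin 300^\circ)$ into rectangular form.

a = r cos θ = 29 * 1/2 = 29/2
b = r sin θ = 29 * -sqrt(3)/2 = -29*sqrt(3)/2
z = 29/2 - (29*sqrt(3)/2)i


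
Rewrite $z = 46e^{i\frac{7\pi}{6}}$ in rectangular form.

a = r cos θ = 46 * -sqrt(3)/2 = -23*sqrt(3)
b = r sin θ = 46 * -1/2 = -23
z = -23*sqrt(3) - 23i


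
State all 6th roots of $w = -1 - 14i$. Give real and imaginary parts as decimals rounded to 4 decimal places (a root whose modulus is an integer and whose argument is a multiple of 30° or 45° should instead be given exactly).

|w| = sqrt(197) ≈ 14.035669, arg(w) ≈ 265.914383°
Root modulus = sqrt(197)^(1/6) ≈ 1.553122
Root arguments: θ_k = (arg(w) + 360°k)/6 for k = 0, 1, ..., 5
Compute each root as (root modulus)(cos θ_k + i sin θ_k) using full-precision intermediates, then round to 4 decimal places.
Roots: 1.1112 + 1.0851i, -0.3841 + 1.5049i, -1.4953 + 0.4198i, -1.1112 - 1.0851i, 0.3841 - 1.5049i, 1.4953 - 0.4198i


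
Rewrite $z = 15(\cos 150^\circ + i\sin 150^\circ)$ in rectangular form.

a = r cos θ = 15 * -sqrt(3)/2 = -15*sqrt(3)/2
b = r sin θ = 15 * 1/2 = 15/2
z = -15*sqrt(3)/2 + (15/2)i


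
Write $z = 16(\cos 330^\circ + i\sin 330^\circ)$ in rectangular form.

a = r cos θ = 16 * sqrt(3)/2 = 8*sqrt(3)
b = r sin θ = 16 * -1/2 = -8
z = 8*sqrt(3) - 8i


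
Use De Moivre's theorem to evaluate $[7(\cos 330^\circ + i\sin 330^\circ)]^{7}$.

By De Moivre: z^n = r^n(cos(nθ) + i sin(nθ))
= 7^7(cos(7*330°) + i sin(7*330°))
= 823543(cos 150° + i sin 150°)
= -823543*sqrt(3)/2 + (823543/2)i


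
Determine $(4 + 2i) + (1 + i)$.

(4 + 1) + (2 + 1)i = 5 + 3i


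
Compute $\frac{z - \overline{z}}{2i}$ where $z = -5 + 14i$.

z - conjugate(z) = 2bi
(z - conjugate(z))/(2i) = 2bi/(2i) = b = 14


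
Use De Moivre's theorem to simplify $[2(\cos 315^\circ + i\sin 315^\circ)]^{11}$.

By De Moivre: z^n = r^n(cos(nθ) + i sin(nθ))
= 2^11(cos(11*315°) + i sin(11*315°))
= 2048(cos 225° + i sin 225°)
= -1024*sqrt(2) - 1024*sqrt(2)i


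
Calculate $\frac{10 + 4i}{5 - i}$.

Multiply numerator and denominator by conjugate (5 + i):
= (10 + 4i)(5 + i) / (5^2 + (-1)^2)
= (46 + 30i) / 26
Divide through by 2: (23 + 15i) / 13
= 23/13 + (15/13)i


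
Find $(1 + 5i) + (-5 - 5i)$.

(1 + (-5)) + (5 + (-5))i = -4


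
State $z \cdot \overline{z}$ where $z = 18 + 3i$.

z * conjugate(z) = |z|^2 = a^2 + b^2
= 18^2 + 3^2 = 333


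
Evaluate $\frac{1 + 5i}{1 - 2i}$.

Multiply numerator and denominator by conjugate (1 + 2i):
= (1 + 5i)(1 + 2i) / (1^2 + (-2)^2)
= (-9 + 7i) / 5
= -9/5 + (7/5)i


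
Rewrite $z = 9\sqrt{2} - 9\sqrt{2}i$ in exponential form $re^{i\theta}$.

r = |z| = sqrt((9*sqrt(2))^2 + (-9*sqrt(2))^2) = sqrt(162 + 162) = sqrt(324) = 18
θ = arctan(b/a) = arctan(-12.7279/12.7279) (quadrant-adjusted) = -45° = -π/4
z = 18e^(-i*π/4)


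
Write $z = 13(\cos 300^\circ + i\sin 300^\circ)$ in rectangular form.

a = r cos θ = 13 * 1/2 = 13/2
b = r sin θ = 13 * -sqrt(3)/2 = -13*sqrt(3)/2
z = 13/2 - (13*sqrt(3)/2)i


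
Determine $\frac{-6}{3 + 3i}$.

Multiply numerator and denominator by conjugate (3 - 3i):
= (-6)(3 - 3i) / (3^2 + 3^2)
= (-18 + 18i) / 18
= -1 + i


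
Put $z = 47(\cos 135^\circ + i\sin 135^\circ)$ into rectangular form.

a = r cos θ = 47 * -sqrt(2)/2 = -47*sqrt(2)/2
b = r sin θ = 47 * sqrt(2)/2 = 47*sqrt(2)/2
z = -47*sqrt(2)/2 + (47*sqrt(2)/2)i


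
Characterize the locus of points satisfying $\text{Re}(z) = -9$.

Re(z) = x where z = x + yi; the equation x = -9 is satisfied by all points with that x-coordinate
Locus: Vertical line x = -9


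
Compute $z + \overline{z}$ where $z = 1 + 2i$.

z + conjugate(z) = (a + bi) + (a - bi) = 2a
= 2 * 1 = 2


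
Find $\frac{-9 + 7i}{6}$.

Divisor is real, so divide each part by 6:
= -3/2 + (7/6)i


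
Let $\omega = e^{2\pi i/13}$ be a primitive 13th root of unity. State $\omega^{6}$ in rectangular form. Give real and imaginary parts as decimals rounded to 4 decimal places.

ω^6 = e^(2πi·6/13) = e^(i·12π/13)
= cos(12π/13) + i sin(12π/13)
= -0.9709 + 0.2393i


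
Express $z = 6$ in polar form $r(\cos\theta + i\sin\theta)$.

r = |z| = sqrt(a^2 + b^2) = sqrt((6)^2 + (0)^2) = sqrt(36 + 0) = sqrt(36) = 6
b = 0 and a > 0, so z lies on the positive real axis: θ = 0°
z = 6(cos 0° + i sin 0°)


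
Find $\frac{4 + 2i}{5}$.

Divisor is real, so divide each part by 5:
= 4/5 + (2/5)i


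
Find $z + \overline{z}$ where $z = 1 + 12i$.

z + conjugate(z) = (a + bi) + (a - bi) = 2a
= 2 * 1 = 2


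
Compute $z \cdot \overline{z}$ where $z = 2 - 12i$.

z * conjugate(z) = |z|^2 = a^2 + b^2
= 2^2 + (-12)^2 = 148


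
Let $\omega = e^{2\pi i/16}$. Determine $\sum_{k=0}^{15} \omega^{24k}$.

Let ζ = ω^24 = e^(2πi·24/16). Since 16 ∤ 24, ζ ≠ 1.
Sum = Σ_{k=0}^{15} ζ^k = (ζ^16 - 1)/(ζ - 1) = (ω^{24·16} - 1)/(ζ - 1) = (1 - 1)/(ζ - 1) = 0


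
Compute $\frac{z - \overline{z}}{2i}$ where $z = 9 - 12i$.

z - conjugate(z) = 2bi
(z - conjugate(z))/(2i) = 2bi/(2i) = b = -12


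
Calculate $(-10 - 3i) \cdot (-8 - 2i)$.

(a1*a2 - b1*b2) + (a1*b2 + b1*a2)i
= (80 - 6) + (20 + 24)i
= 74 + 44i


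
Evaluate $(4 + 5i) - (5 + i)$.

(4 - 5) + (5 - 1)i = -1 + 4i


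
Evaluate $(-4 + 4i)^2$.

(a + bi)^2 = a^2 - b^2 + 2abi
= (-4)^2 - 4^2 + 2*(-4)*4i
= -32i


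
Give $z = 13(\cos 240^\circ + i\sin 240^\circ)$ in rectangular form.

a = r cos θ = 13 * -1/2 = -13/2
b = r sin θ = 13 * -sqrt(3)/2 = -13*sqrt(3)/2
z = -13/2 - (13*sqrt(3)/2)i


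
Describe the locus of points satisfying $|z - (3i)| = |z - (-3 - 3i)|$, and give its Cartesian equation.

|z - z1| = |z - z2| means z is equidistant from z1 and z2,
i.e. the perpendicular bisector of the segment from (0, 3) to (-3, -3) (midpoint (-3/2, 0)).
With z = x + yi, square both sides:
(x - 0)^2 + (y - 3)^2 = (x - (-3))^2 + (y - (-3))^2
The x^2 and y^2 terms cancel: -6x + (-12)y = 18 - 9 = 9
Simplify: 2x + 4y = -3
Locus: Perpendicular bisector of the segment from (0, 3) to (-3, -3): the line 2x + 4y = -3


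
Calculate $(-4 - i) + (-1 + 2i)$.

(-4 + (-1)) + (-1 + 2)i = -5 + i


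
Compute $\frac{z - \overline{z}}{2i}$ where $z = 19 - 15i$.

z - conjugate(z) = 2bi
(z - conjugate(z))/(2i) = 2bi/(2i) = b = -15


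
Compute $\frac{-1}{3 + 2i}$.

Multiply numerator and denominator by conjugate (3 - 2i):
= (-1)(3 - 2i) / (3^2 + 2^2)
= (-3 + 2i) / 13
= -3/13 + (2/13)i


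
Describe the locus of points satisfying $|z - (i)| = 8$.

|z - z0| = r describes a circle centered at z0 with radius r
Here z0 = i and r = 8
Locus: Circle centered at (0, 1) with radius 8


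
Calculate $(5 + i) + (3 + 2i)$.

(5 + 3) + (1 + 2)i = 8 + 3i


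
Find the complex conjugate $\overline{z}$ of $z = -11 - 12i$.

If z = a + bi, then conjugate(z) = a - bi
conjugate(-11 - 12i) = -11 + 12i


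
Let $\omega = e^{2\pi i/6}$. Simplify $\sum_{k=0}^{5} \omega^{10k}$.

Let ζ = ω^10 = e^(2πi·10/6). Since 6 ∤ 10, ζ ≠ 1.
Sum = Σ_{k=0}^{5} ζ^k = (ζ^6 - 1)/(ζ - 1) = (ω^{10·6} - 1)/(ζ - 1) = (1 - 1)/(ζ - 1) = 0


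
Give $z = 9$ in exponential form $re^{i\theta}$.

r = |z| = sqrt((9)^2 + (0)^2) = sqrt(81 + 0) = sqrt(81) = 9
b = 0 and a > 0, so z lies on the positive real axis: θ = 0
z = 9e^(i*0) = 9


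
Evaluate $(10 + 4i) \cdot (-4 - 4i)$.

(a1*a2 - b1*b2) + (a1*b2 + b1*a2)i
= (-40 - (-16)) + (-40 + (-16))i
= -24 - 56i


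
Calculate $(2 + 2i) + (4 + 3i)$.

(2 + 4) + (2 + 3)i = 6 + 5i


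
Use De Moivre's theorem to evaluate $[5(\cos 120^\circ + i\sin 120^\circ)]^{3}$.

By De Moivre: z^n = r^n(cos(nθ) + i sin(nθ))
= 5^3(cos(3*120°) + i sin(3*120°))
= 125(cos 0° + i sin 0°)
= 125


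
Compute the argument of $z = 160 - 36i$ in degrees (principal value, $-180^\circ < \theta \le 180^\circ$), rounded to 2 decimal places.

θ = arctan(b/a) = arctan(-36/160) (quadrant-adjusted) = -12.68°


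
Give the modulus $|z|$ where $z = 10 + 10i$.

|z| = sqrt(a^2 + b^2) = sqrt(10^2 + 10^2) = sqrt(200) = sqrt(200)


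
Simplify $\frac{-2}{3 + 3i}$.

Multiply numerator and denominator by conjugate (3 - 3i):
= (-2)(3 - 3i) / (3^2 + 3^2)
= (-6 + 6i) / 18
Divide through by 6: (-1 + i) / 3
= -1/3 + (1/3)i


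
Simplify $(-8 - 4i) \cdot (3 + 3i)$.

(a1*a2 - b1*b2) + (a1*b2 + b1*a2)i
= (-24 - (-12)) + (-24 + (-12))i
= -12 - 36i


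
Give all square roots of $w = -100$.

|w| = 100, arg(w) = 180°
Root modulus = 100^(1/2) = 10
Root arguments: θ_k = (180° + 360°k)/2 for k = 0, 1, ..., 1
Roots: 10i, -10i


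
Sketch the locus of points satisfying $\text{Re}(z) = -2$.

Re(z) = x where z = x + yi; the equation x = -2 is satisfied by all points with that x-coordinate
Locus: Vertical line x = -2


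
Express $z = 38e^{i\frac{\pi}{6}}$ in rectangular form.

a = r cos θ = 38 * sqrt(3)/2 = 19*sqrt(3)
b = r sin θ = 38 * 1/2 = 19
z = 19*sqrt(3) + 19i


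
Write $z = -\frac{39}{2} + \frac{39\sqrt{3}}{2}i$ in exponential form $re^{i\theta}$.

r = |z| = sqrt((-39/2)^2 + (39*sqrt(3)/2)^2) = sqrt(1521/4 + 4563/4) = sqrt(1521) = 39
θ = arctan(b/a) = arctan(33.775/-19.5) (quadrant-adjusted) = 120° = 2π/3
z = 39e^(i*2π/3)


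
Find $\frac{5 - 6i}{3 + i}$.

Multiply numerator and denominator by conjugate (3 - i):
= (5 - 6i)(3 - i) / (3^2 + 1^2)
= (9 - 23i) / 10
= 9/10 - (23/10)i


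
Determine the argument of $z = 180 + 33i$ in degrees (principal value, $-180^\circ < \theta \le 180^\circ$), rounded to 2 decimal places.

θ = arctan(b/a) = arctan(33/180) (quadrant-adjusted) = 10.39°


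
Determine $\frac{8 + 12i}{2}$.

Divisor is real, so divide each part by 2:
= 4 + 6i


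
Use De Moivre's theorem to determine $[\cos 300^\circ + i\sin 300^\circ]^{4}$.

By De Moivre: z^n = r^n(cos(nθ) + i sin(nθ))
= 1^4(cos(4*300°) + i sin(4*300°))
= 1(cos 120° + i sin 120°)
= -1/2 + (sqrt(3)/2)i


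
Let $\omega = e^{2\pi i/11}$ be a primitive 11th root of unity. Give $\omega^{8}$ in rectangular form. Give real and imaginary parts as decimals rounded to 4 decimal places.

ω^8 = e^(2πi·8/11) = e^(i·16π/11)
= cos(16π/11) + i sin(16π/11)
= -0.1423 - 0.9898i


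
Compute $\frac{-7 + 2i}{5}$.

Divisor is real, so divide each part by 5:
= -7/5 + (2/5)i


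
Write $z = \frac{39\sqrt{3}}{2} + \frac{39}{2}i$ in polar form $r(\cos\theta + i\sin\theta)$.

r = |z| = sqrt(a^2 + b^2) = sqrt((39*sqrt(3)/2)^2 + (39/2)^2) = sqrt(4563/4 + 1521/4) = sqrt(1521) = 39
θ = arctan(b/a) = arctan(19.5/33.775) (quadrant-adjusted) = 30°
z = 39(cos 30° + i sin 30°)


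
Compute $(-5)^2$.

(a + bi)^2 = a^2 - b^2 + 2abi
= (-5)^2 - 0^2 + 2*(-5)*0i
= 25


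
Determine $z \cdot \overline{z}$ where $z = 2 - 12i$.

z * conjugate(z) = |z|^2 = a^2 + b^2
= 2^2 + (-12)^2 = 148


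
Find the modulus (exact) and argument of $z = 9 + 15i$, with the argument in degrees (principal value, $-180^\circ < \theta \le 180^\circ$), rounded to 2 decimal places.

|z| = sqrt(9^2 + 15^2) = sqrt(306)
arg(z) = arctan(b/a) = arctan(15/9) (quadrant-adjusted) = 59.04°


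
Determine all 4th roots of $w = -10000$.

|w| = 10000, arg(w) = 180°
Root modulus = 10000^(1/4) = 10
Root arguments: θ_k = (180° + 360°k)/4 for k = 0, 1, ..., 3
Roots: 5*sqrt(2) + 5*sqrt(2)i, -5*sqrt(2) + 5*sqrt(2)i, -5*sqrt(2) - 5*sqrt(2)i, 5*sqrt(2) - 5*sqrt(2)i


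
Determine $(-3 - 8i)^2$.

(a + bi)^2 = a^2 - b^2 + 2abi
= (-3)^2 - (-8)^2 + 2*(-3)*(-8)i
= -55 + 48i


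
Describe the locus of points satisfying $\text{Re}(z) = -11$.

Re(z) = x where z = x + yi; the equation x = -11 is satisfied by all points with that x-coordinate
Locus: Vertical line x = -11


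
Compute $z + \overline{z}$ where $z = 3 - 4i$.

z + conjugate(z) = (a + bi) + (a - bi) = 2a
= 2 * 3 = 6


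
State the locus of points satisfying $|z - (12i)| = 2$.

|z - z0| = r describes a circle centered at z0 with radius r
Here z0 = 12i and r = 2
Locus: Circle centered at (0, 12) with radius 2


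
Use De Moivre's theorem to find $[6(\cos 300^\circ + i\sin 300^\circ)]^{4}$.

By De Moivre: z^n = r^n(cos(nθ) + i sin(nθ))
= 6^4(cos(4*300°) + i sin(4*300°))
= 1296(cos 120° + i sin 120°)
= -648 + 648*sqrt(3)i


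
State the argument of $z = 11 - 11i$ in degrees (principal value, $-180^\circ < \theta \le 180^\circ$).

θ = arctan(b/a) = arctan(-11/11) (quadrant-adjusted) = -45°


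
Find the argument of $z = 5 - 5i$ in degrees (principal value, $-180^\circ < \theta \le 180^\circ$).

θ = arctan(b/a) = arctan(-5/5) (quadrant-adjusted) = -45°


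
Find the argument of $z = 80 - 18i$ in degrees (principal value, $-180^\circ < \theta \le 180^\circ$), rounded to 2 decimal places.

θ = arctan(b/a) = arctan(-18/80) (quadrant-adjusted) = -12.68°


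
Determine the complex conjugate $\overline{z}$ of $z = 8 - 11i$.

If z = a + bi, then conjugate(z) = a - bi
conjugate(8 - 11i) = 8 + 11i


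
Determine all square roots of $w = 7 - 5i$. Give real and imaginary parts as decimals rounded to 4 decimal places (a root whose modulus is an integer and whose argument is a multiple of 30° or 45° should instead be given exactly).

|w| = sqrt(74) ≈ 8.602325, arg(w) ≈ 324.462322°
Root modulus = sqrt(74)^(1/2) ≈ 2.932972
Root arguments: θ_k = (arg(w) + 360°k)/2 for k = 0, 1, ..., 1
Compute each root as (root modulus)(cos θ_k + i sin θ_k) using full-precision intermediates, then round to 4 decimal places.
Roots: -2.7931 + 0.8951i, 2.7931 - 0.8951i


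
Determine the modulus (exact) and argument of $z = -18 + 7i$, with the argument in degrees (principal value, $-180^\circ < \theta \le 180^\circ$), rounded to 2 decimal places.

|z| = sqrt((-18)^2 + 7^2) = sqrt(373)
arg(z) = arctan(b/a) = arctan(7/-18) (quadrant-adjusted) = 158.75°


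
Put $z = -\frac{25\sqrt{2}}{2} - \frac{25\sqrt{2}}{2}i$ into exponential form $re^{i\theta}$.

r = |z| = sqrt((-25*sqrt(2)/2)^2 + (-25*sqrt(2)/2)^2) = sqrt(625/2 + 625/2) = sqrt(625) = 25
θ = arctan(b/a) = arctan(-17.6777/-17.6777) (quadrant-adjusted) = -135° = -3π/4
z = 25e^(-i*3π/4)


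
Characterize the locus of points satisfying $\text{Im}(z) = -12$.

Im(z) = y where z = x + yi; the equation y = -12 is satisfied by all points with that y-coordinate
Locus: Horizontal line y = -12


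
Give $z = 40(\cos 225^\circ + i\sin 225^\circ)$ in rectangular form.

a = r cos θ = 40 * -sqrt(2)/2 = -20*sqrt(2)
b = r sin θ = 40 * -sqrt(2)/2 = -20*sqrt(2)
z = -20*sqrt(2) - 20*sqrt(2)i


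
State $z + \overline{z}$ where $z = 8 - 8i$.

z + conjugate(z) = (a + bi) + (a - bi) = 2a
= 2 * 8 = 16


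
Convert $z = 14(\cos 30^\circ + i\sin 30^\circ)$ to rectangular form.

a = r cos θ = 14 * sqrt(3)/2 = 7*sqrt(3)
b = r sin θ = 14 * 1/2 = 7
z = 7*sqrt(3) + 7i


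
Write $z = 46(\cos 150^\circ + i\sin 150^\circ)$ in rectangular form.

a = r cos θ = 46 * -sqrt(3)/2 = -23*sqrt(3)
b = r sin θ = 46 * 1/2 = 23
z = -23*sqrt(3) + 23i


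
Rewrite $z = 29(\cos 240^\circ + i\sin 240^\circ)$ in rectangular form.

a = r cos θ = 29 * -1/2 = -29/2
b = r sin θ = 29 * -sqrt(3)/2 = -29*sqrt(3)/2
z = -29/2 - (29*sqrt(3)/2)i


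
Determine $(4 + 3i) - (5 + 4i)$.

(4 - 5) + (3 - 4)i = -1 - i


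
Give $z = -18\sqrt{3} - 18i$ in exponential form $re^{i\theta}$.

r = |z| = sqrt((-18*sqrt(3))^2 + (-18)^2) = sqrt(972 + 324) = sqrt(1296) = 36
θ = arctan(b/a) = arctan(-18/-31.1769) (quadrant-adjusted) = 210° = 7π/6
z = 36e^(i*7π/6)


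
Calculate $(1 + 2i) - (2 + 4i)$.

(1 - 2) + (2 - 4)i = -1 - 2i


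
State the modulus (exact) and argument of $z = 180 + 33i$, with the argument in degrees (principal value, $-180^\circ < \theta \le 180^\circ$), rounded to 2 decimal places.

|z| = sqrt(180^2 + 33^2) = 183
arg(z) = arctan(b/a) = arctan(33/180) (quadrant-adjusted) = 10.39°


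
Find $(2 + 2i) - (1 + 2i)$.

(2 - 1) + (2 - 2)i = 1


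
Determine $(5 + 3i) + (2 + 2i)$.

(5 + 2) + (3 + 2)i = 7 + 5i


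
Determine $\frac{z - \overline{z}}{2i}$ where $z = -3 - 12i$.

z - conjugate(z) = 2bi
(z - conjugate(z))/(2i) = 2bi/(2i) = b = -12


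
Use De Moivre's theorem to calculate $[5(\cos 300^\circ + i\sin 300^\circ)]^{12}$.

By De Moivre: z^n = r^n(cos(nθ) + i sin(nθ))
= 5^12(cos(12*300°) + i sin(12*300°))
= 244140625(cos 0° + i sin 0°)
= 244140625


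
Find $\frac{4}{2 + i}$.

Multiply numerator and denominator by conjugate (2 - i):
= (4)(2 - i) / (2^2 + 1^2)
= (8 - 4i) / 5
= 8/5 - (4/5)i


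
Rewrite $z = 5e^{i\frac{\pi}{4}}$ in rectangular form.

a = r cos θ = 5 * sqrt(2)/2 = 5*sqrt(2)/2
b = r sin θ = 5 * sqrt(2)/2 = 5*sqrt(2)/2
z = 5*sqrt(2)/2 + (5*sqrt(2)/2)i


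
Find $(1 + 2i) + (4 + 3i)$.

(1 + 4) + (2 + 3)i = 5 + 5i


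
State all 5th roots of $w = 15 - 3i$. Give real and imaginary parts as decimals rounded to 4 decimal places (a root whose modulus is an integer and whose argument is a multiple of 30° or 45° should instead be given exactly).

|w| = sqrt(234) ≈ 15.297059, arg(w) ≈ 348.690068°
Root modulus = sqrt(234)^(1/5) ≈ 1.725526
Root arguments: θ_k = (arg(w) + 360°k)/5 for k = 0, 1, ..., 4
Compute each root as (root modulus)(cos θ_k + i sin θ_k) using full-precision intermediates, then round to 4 decimal places.
Roots: 0.5976 + 1.6187i, -1.3549 + 1.0685i, -1.4349 - 0.9584i, 0.4680 - 1.6608i, 1.7242 - 0.0681i


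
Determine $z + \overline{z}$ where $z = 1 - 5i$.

z + conjugate(z) = (a + bi) + (a - bi) = 2a
= 2 * 1 = 2


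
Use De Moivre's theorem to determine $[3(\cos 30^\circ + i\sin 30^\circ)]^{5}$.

By De Moivre: z^n = r^n(cos(nθ) + i sin(nθ))
= 3^5(cos(5*30°) + i sin(5*30°))
= 243(cos 150° + i sin 150°)
= -243*sqrt(3)/2 + (243/2)i


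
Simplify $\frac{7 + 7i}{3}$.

Divisor is real, so divide each part by 3:
= 7/3 + (7/3)i


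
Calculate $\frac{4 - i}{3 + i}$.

Multiply numerator and denominator by conjugate (3 - i):
= (4 - i)(3 - i) / (3^2 + 1^2)
= (11 - 7i) / 10
= 11/10 - (7/10)i


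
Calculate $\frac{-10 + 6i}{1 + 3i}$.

Multiply numerator and denominator by conjugate (1 - 3i):
= (-10 + 6i)(1 - 3i) / (1^2 + 3^2)
= (8 + 36i) / 10
Divide through by 2: (4 + 18i) / 5
= 4/5 + (18/5)i


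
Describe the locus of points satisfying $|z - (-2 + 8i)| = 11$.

|z - z0| = r describes a circle centered at z0 with radius r
Here z0 = -2 + 8i and r = 11
Locus: Circle centered at (-2, 8) with radius 11


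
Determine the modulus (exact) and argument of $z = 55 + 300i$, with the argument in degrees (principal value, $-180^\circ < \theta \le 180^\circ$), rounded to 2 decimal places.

|z| = sqrt(55^2 + 300^2) = 305
arg(z) = arctan(b/a) = arctan(300/55) (quadrant-adjusted) = 79.61°


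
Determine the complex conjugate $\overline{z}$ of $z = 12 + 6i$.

If z = a + bi, then conjugate(z) = a - bi
conjugate(12 + 6i) = 12 - 6i


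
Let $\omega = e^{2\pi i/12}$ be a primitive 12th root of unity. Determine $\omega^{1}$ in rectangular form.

ω^1 = e^(2πi·1/12) = e^(i·1π/6)
= cos(1π/6) + i sin(1π/6)
= sqrt(3)/2 + (1/2)i


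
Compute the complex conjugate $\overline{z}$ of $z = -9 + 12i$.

If z = a + bi, then conjugate(z) = a - bi
conjugate(-9 + 12i) = -9 - 12i


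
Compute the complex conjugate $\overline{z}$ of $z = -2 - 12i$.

If z = a + bi, then conjugate(z) = a - bi
conjugate(-2 - 12i) = -2 + 12i


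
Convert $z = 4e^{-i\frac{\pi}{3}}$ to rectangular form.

a = r cos θ = 4 * 1/2 = 2
b = r sin θ = 4 * -sqrt(3)/2 = -2*sqrt(3)
z = 2 - 2*sqrt(3)i


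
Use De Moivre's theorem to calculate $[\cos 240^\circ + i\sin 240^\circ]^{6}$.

By De Moivre: z^n = r^n(cos(nθ) + i sin(nθ))
= 1^6(cos(6*240°) + i sin(6*240°))
= 1(cos 0° + i sin 0°)
= 1


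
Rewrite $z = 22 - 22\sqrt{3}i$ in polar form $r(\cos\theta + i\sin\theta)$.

r = |z| = sqrt(a^2 + b^2) = sqrt((22)^2 + (-22*sqrt(3))^2) = sqrt(484 + 1452) = sqrt(1936) = 44
θ = arctan(b/a) = arctan(-38.1051/22) (quadrant-adjusted) = 300°
z = 44(cos 300° + i sin 300°)


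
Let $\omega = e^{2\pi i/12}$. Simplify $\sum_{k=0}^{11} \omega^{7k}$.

Let ζ = ω^7 = e^(2πi·7/12). Since 12 ∤ 7, ζ ≠ 1.
Sum = Σ_{k=0}^{11} ζ^k = (ζ^12 - 1)/(ζ - 1) = (ω^{7·12} - 1)/(ζ - 1) = (1 - 1)/(ζ - 1) = 0


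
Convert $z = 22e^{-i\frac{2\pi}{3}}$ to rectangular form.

a = r cos θ = 22 * -1/2 = -11
b = r sin θ = 22 * -sqrt(3)/2 = -11*sqrt(3)
z = -11 - 11*sqrt(3)i


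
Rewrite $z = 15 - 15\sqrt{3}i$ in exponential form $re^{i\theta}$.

r = |z| = sqrt((15)^2 + (-15*sqrt(3))^2) = sqrt(225 + 675) = sqrt(900) = 30
θ = arctan(b/a) = arctan(-25.9808/15) (quadrant-adjusted) = -60° = -π/3
z = 30e^(-i*π/3)


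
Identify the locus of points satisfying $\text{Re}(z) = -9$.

Re(z) = x where z = x + yi; the equation x = -9 is satisfied by all points with that x-coordinate
Locus: Vertical line x = -9


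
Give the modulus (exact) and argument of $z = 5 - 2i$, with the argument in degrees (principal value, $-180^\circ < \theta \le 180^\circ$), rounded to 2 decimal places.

|z| = sqrt(5^2 + (-2)^2) = sqrt(29)
arg(z) = arctan(b/a) = arctan(-2/5) (quadrant-adjusted) = -21.80°


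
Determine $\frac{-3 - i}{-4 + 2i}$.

Multiply numerator and denominator by conjugate (-4 - 2i):
= (-3 - i)(-4 - 2i) / ((-4)^2 + 2^2)
= (10 + 10i) / 20
Divide through by 10: (1 + i) / 2
= 1/2 + (1/2)i


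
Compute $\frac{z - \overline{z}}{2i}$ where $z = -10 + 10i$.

z - conjugate(z) = 2bi
(z - conjugate(z))/(2i) = 2bi/(2i) = b = 10


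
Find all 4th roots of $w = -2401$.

|w| = 2401, arg(w) = 180°
Root modulus = 2401^(1/4) = 7
Root arguments: θ_k = (180° + 360°k)/4 for k = 0, 1, ..., 3
Roots: 7*sqrt(2)/2 + (7*sqrt(2)/2)i, -7*sqrt(2)/2 + (7*sqrt(2)/2)i, -7*sqrt(2)/2 - (7*sqrt(2)/2)i, 7*sqrt(2)/2 - (7*sqrt(2)/2)i


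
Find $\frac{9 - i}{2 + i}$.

Multiply numerator and denominator by conjugate (2 - i):
= (9 - i)(2 - i) / (2^2 + 1^2)
= (17 - 11i) / 5
= 17/5 - (11/5)i


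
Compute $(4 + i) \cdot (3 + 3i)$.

(a1*a2 - b1*b2) + (a1*b2 + b1*a2)i
= (12 - 3) + (12 + 3)i
= 9 + 15i


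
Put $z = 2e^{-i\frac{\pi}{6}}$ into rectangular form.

a = r cos θ = 2 * sqrt(3)/2 = sqrt(3)
b = r sin θ = 2 * -1/2 = -1
z = sqrt(3) - i


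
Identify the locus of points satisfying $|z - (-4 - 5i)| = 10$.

|z - z0| = r describes a circle centered at z0 with radius r
Here z0 = -4 - 5i and r = 10
Locus: Circle centered at (-4, -5) with radius 10


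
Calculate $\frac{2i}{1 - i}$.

Multiply numerator and denominator by conjugate (1 + i):
= (2i)(1 + i) / (1^2 + (-1)^2)
= (-2 + 2i) / 2
= -1 + i


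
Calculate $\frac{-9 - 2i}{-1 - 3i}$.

Multiply numerator and denominator by conjugate (-1 + 3i):
= (-9 - 2i)(-1 + 3i) / ((-1)^2 + (-3)^2)
= (15 - 25i) / 10
Divide through by 5: (3 - 5i) / 2
= 3/2 - (5/2)i


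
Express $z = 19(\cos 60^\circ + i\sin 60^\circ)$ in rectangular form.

a = r cos θ = 19 * 1/2 = 19/2
b = r sin θ = 19 * sqrt(3)/2 = 19*sqrt(3)/2
z = 19/2 + (19*sqrt(3)/2)i


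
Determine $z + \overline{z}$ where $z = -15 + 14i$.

z + conjugate(z) = (a + bi) + (a - bi) = 2a
= 2 * (-15) = -30


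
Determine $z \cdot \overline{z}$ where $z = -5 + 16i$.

z * conjugate(z) = |z|^2 = a^2 + b^2
= (-5)^2 + 16^2 = 281


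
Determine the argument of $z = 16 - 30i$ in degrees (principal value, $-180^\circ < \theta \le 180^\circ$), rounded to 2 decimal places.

θ = arctan(b/a) = arctan(-30/16) (quadrant-adjusted) = -61.93°


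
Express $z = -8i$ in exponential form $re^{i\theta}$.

r = |z| = sqrt((0)^2 + (-8)^2) = sqrt(0 + 64) = sqrt(64) = 8
a = 0 and b < 0, so z lies on the negative imaginary axis: θ = -90° = -π/2
z = 8e^(-i*π/2)


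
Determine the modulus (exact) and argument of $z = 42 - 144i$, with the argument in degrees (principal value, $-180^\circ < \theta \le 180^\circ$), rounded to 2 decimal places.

|z| = sqrt(42^2 + (-144)^2) = 150
arg(z) = arctan(b/a) = arctan(-144/42) (quadrant-adjusted) = -73.74°


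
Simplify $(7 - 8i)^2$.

(a + bi)^2 = a^2 - b^2 + 2abi
= 7^2 - (-8)^2 + 2*7*(-8)i
= -15 - 112i


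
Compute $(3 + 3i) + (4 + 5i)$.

(3 + 4) + (3 + 5)i = 7 + 8i


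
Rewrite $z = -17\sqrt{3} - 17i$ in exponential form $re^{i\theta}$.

r = |z| = sqrt((-17*sqrt(3))^2 + (-17)^2) = sqrt(867 + 289) = sqrt(1156) = 34
θ = arctan(b/a) = arctan(-17/-29.4449) (quadrant-adjusted) = 210° = 7π/6
z = 34e^(i*7π/6)


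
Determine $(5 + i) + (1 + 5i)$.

(5 + 1) + (1 + 5)i = 6 + 6i


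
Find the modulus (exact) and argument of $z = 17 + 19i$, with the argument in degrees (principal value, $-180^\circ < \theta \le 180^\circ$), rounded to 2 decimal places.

|z| = sqrt(17^2 + 19^2) = sqrt(650)
arg(z) = arctan(b/a) = arctan(19/17) (quadrant-adjusted) = 48.18°


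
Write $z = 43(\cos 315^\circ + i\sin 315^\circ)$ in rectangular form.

a = r cos θ = 43 * sqrt(2)/2 = 43*sqrt(2)/2
b = r sin θ = 43 * -sqrt(2)/2 = -43*sqrt(2)/2
z = 43*sqrt(2)/2 - (43*sqrt(2)/2)i


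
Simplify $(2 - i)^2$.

(a + bi)^2 = a^2 - b^2 + 2abi
= 2^2 - (-1)^2 + 2*2*(-1)i
= 3 - 4i


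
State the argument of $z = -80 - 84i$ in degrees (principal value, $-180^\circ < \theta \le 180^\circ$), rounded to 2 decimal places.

θ = arctan(b/a) = arctan(-84/-80) (quadrant-adjusted) = -133.60°


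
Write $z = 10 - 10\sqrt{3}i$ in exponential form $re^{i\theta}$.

r = |z| = sqrt((10)^2 + (-10*sqrt(3))^2) = sqrt(100 + 300) = sqrt(400) = 20
θ = arctan(b/a) = arctan(-17.3205/10) (quadrant-adjusted) = -60° = -π/3
z = 20e^(-i*π/3)


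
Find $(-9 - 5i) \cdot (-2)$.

(a1*a2 - b1*b2) + (a1*b2 + b1*a2)i
= (18 - 0) + (0 + 10)i
= 18 + 10i


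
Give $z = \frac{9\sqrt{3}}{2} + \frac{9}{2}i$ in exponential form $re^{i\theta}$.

r = |z| = sqrt((9*sqrt(3)/2)^2 + (9/2)^2) = sqrt(243/4 + 81/4) = sqrt(81) = 9
θ = arctan(b/a) = arctan(4.5/7.7942) (quadrant-adjusted) = 30° = π/6
z = 9e^(i*π/6)


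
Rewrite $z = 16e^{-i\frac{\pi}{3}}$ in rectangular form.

a = r cos θ = 16 * 1/2 = 8
b = r sin θ = 16 * -sqrt(3)/2 = -8*sqrt(3)
z = 8 - 8*sqrt(3)i


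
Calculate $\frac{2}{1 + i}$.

Multiply numerator and denominator by conjugate (1 - i):
= (2)(1 - i) / (1^2 + 1^2)
= (2 - 2i) / 2
= 1 - i


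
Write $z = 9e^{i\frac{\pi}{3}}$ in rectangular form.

a = r cos θ = 9 * 1/2 = 9/2
b = r sin θ = 9 * sqrt(3)/2 = 9*sqrt(3)/2
z = 9/2 + (9*sqrt(3)/2)i


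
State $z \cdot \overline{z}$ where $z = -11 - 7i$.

z * conjugate(z) = |z|^2 = a^2 + b^2
= (-11)^2 + (-7)^2 = 170
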